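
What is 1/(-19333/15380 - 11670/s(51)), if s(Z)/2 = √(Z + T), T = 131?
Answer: 27058080140/4026806192040101 - 690118287000*√182/4026806192040101 ≈ -0.0023053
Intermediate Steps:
s(Z) = 2*√(131 + Z) (s(Z) = 2*√(Z + 131) = 2*√(131 + Z))
1/(-19333/15380 - 11670/s(51)) = 1/(-19333/15380 - 11670*1/(2*√(131 + 51))) = 1/(-19333*1/15380 - 11670*√182/364) = 1/(-19333/15380 - 5835*√182/182)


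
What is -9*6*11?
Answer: -594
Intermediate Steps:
-9*6*11 = -54*11 = -594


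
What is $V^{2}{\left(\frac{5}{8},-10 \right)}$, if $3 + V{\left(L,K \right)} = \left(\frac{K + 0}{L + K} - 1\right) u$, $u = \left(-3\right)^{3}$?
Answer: $\frac{576}{25} \approx 23.04$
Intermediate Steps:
$u = -27$
$V{\left(L,K \right)} = 24 - \frac{27 K}{K + L}$ ($V{\left(L,K \right)} = -3 + \left(\frac{K + 0}{L + K} - 1\right) \left(-27\right) = -3 + \left(\frac{K}{K + L} - 1\right) \left(-27\right) = -3 + \left(-1 + \frac{K}{K + L}\right) \left(-27\right) = -3 - \left(-27 + \frac{27 K}{K + L}\right) = 24 - \frac{27 K}{K + L}$)
$V^{2}{\left(\frac{5}{8},-10 \right)} = \left(\frac{3 \left(\left(-1\right) \left(-10\right) + 8 \cdot \frac{5}{8}\right)}{-10 + \frac{5}{8}}\right)^{2} = \left(\frac{3 \left(10 + 8 \cdot 5 \cdot \frac{1}{8}\right)}{-10 + 5 \cdot \frac{1}{8}}\right)^{2} = \left(\frac{3 \left(10 + 8 \cdot \frac{5}{8}\right)}{-10 + \frac{5}{8}}\right)^{2} = \left(\frac{3 \left(10 + 5\right)}{- \frac{75}{8}}\right)^{2} = \left(3 \left(- \frac{8}{75}\right) 15\right)^{2} = \left(- \frac{24}{5}\right)^{2} = \frac{576}{25}$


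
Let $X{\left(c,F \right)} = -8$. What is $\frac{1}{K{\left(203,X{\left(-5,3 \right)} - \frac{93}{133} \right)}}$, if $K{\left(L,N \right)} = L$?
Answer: $\frac{1}{203} \approx 0.0049261$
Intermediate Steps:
$\frac{1}{K{\left(203,X{\left(-5,3 \right)} - \frac{93}{133} \right)}} = \frac{1}{203}$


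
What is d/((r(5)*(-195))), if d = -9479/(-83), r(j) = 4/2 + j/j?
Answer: -9479/48555 ≈ -0.19522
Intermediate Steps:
r(j) = 3 (r(j) = 4*(½) + 1 = 2 + 1 = 3)
d = 9479/83 (d = -9479*(-1/83) = 9479/83 ≈ 114.20)
d/((r(5)*(-195))) = 9479/(83*((3*(-195)))) = (9479/83)/(-585) = (9479/83)*(-1/585) = -9479/48555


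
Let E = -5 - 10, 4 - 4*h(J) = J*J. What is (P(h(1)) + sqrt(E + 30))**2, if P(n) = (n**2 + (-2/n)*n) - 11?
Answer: 43441/256 - 199*sqrt(15)/8 ≈ 73.351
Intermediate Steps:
h(J) = 1 - J**2/4 (h(J) = 1 - J*J/4 = 1 - J**2/4)
P(n) = -13 + n**2 (P(n) = (n**2 - 2) - 11 = (-2 + n**2) - 11 = -13 + n**2)
E = -15
(P(h(1)) + sqrt(E + 30))**2 = ((-13 + (1 - 1/4*1**2)**2) + sqrt(-15 + 30))**2 = ((-13 + (1 - 1/4*1)**2) + sqrt(15))**2 = ((-13 + (1 - 1/4)**2) + sqrt(15))**2 = ((-13 + (3/4)**2) + sqrt(15))**2 = ((-13 + 9/16) + sqrt(15))**2 = (-199/16 + sqrt(15))**2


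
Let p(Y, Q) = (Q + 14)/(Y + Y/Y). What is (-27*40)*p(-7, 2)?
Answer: 2880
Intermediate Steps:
p(Y, Q) = (14 + Q)/(1 + Y) (p(Y, Q) = (14 + Q)/(Y + 1) = (14 + Q)/(1 + Y))
(-27*40)*p(-7, 2) = (-27*40)*((14 + 2)/(1 - 7)) = -1080*16/(-6) = -(-180)*16 = -1080*(-8/3) = 2880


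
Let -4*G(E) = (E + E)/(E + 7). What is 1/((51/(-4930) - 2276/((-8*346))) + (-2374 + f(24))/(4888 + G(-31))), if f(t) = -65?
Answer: 23539061620/7364583451 ≈ 3.1963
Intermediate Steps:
G(E) = -E/(2*(7 + E)) (G(E) = -(E + E)/(4*(E + 7)) = -2*E/(4*(7 + E)) = -E/(2*(7 + E)))
1/((51/(-4930) - 2276/((-8*346))) + (-2374 + f(24))/(4888 + G(-31))) = 1/((51/(-4930) - 2276/((-8*346))) + (-2374 - 65)/(4888 - 1*(-31)/(14 + 2*(-31)))) = 1/((51*(-1/4930) - 2276/(-2768)) - 2439/(4888 - 1*(-31)/(14 - 62))) = 1/((-3/290 - 2276*(-1/2768)) - 2439/(4888 - 1*(-31)/(-48))) = 1/((-3/290 + 569/692) - 2439/(4888 - 1*(-31)*(-1/48))) = 1/(81467/100340 - 2439/(4888 - 31/48)) = 1/(81467/100340 - 2439/234593/48) = 1/(81467/100340 - 2439*48/234593) = 1/(81467/100340 - 117072/234593) = 1/(7364583451/23539061620) = 23539061620/7364583451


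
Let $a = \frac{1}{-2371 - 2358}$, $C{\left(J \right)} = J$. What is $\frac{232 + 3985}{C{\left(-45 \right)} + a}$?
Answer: $- \frac{19942193}{212806} \approx -93.711$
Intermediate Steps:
$a = - \frac{1}{4729}$ ($a = \frac{1}{-2371 - 2358} = \frac{1}{-4729} = - \frac{1}{4729} \approx -0.00021146$)
$\frac{232 + 3985}{C{\left(-45 \right)} + a} = \frac{232 + 3985}{-45 - \frac{1}{4729}} = \frac{4217}{- \frac{212806}{4729}} = 4217 \left(- \frac{4729}{212806}\right) = - \frac{19942193}{212806}$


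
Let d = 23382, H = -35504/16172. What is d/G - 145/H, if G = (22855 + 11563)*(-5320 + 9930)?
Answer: 23254086139733/352082028620 ≈ 66.047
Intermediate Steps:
H = -8876/4043 (H = -35504*1/16172 = -8876/4043 ≈ -2.1954)
G = 158666980 (G = 34418*4610 = 158666980)
d/G - 145/H = 23382/158666980 - 145/(-8876/4043) = 23382*(1/158666980) - 145*(-4043/8876) = 11691/79333490 + 586235/8876 = 23254086139733/352082028620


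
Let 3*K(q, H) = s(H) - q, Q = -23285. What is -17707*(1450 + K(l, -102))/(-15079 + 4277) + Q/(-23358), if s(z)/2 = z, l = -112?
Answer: 293643970843/126156558 ≈ 2327.6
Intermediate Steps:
s(z) = 2*z
K(q, H) = -q/3 + 2*H/3 (K(q, H) = (2*H - q)/3 = (-q + 2*H)/3 = -q/3 + 2*H/3)
-17707*(1450 + K(l, -102))/(-15079 + 4277) + Q/(-23358) = -17707*(1450 + (-⅓*(-112) + (⅔)*(-102)))/(-15079 + 4277) - 23285/(-23358) = -17707/((-10802/(1450 + (112/3 - 68)))) - 23285*(-1/23358) = -17707/((-10802/(1450 - 92/3))) + 23285/23358 = -17707/((-10802/4258/3)) + 23285/23358 = -17707/((-10802*3/4258)) + 23285/23358 = -17707/(-16203/2129) + 23285/23358 = -17707*(-2129/16203) + 23285/23358 = 37698203/16203 + 23285/23358 = 293643970843/126156558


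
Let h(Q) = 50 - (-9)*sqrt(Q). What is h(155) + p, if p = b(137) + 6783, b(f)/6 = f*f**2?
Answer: 15434951 + 9*sqrt(155) ≈ 1.5435e+7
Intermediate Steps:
h(Q) = 50 + 9*sqrt(Q)
b(f) = 6*f**3 (b(f) = 6*(f*f**2) = 6*f**3)
p = 15434901 (p = 6*137**3 + 6783 = 6*2571353 + 6783 = 15428118 + 6783 = 15434901)
h(155) + p = (50 + 9*sqrt(155)) + 15434901 = 15434951 + 9*sqrt(155)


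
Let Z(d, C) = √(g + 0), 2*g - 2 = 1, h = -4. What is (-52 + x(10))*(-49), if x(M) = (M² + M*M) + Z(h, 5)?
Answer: -7252 - 49*√6/2 ≈ -7312.0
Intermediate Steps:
g = 3/2 (g = 1 + (½)*1 = 1 + ½ = 3/2 ≈ 1.5000)
Z(d, C) = √6/2 (Z(d, C) = √(3/2 + 0) = √(3/2) = √6/2)
x(M) = √6/2 + 2*M² (x(M) = (M² + M*M) + √6/2 = (M² + M²) + √6/2 = 2*M² + √6/2 = √6/2 + 2*M²)
(-52 + x(10))*(-49) = (-52 + (√6/2 + 2*10²))*(-49) = (-52 + (√6/2 + 2*100))*(-49) = (-52 + (√6/2 + 200))*(-49) = (-52 + (200 + √6/2))*(-49) = (148 + √6/2)*(-49) = -7252 - 49*√6/2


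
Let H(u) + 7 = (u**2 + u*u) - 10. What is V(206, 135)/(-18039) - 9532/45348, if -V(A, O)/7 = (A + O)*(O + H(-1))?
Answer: 152589683/9738483 ≈ 15.669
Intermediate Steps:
H(u) = -17 + 2*u**2 (H(u) = -7 + ((u**2 + u*u) - 10) = -7 + ((u**2 + u**2) - 10) = -7 + (2*u**2 - 10) = -7 + (-10 + 2*u**2) = -17 + 2*u**2)
V(A, O) = -7*(-15 + O)*(A + O) (V(A, O) = -7*(A + O)*(O + (-17 + 2*(-1)**2)) = -7*(A + O)*(O + (-17 + 2*1)) = -7*(A + O)*(O + (-17 + 2)) = -7*(A + O)*(O - 15) = -7*(A + O)*(-15 + O) = -7*(-15 + O)*(A + O))
V(206, 135)/(-18039) - 9532/45348 = (-7*135**2 + 105*206 + 105*135 - 7*206*135)/(-18039) - 9532/45348 = (-7*18225 + 21630 + 14175 - 194670)*(-1/18039) - 9532*1/45348 = (-127575 + 21630 + 14175 - 194670)*(-1/18039) - 2383/11337 = -286440*(-1/18039) - 2383/11337 = 13640/859 - 2383/11337 = 152589683/9738483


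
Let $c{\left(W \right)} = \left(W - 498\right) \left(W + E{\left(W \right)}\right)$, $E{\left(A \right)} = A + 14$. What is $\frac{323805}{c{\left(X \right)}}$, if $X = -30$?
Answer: $\frac{107935}{8096} \approx 13.332$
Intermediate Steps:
$E{\left(A \right)} = 14 + A$
$c{\left(W \right)} = \left(-498 + W\right) \left(14 + 2 W\right)$ ($c{\left(W \right)} = \left(W - 498\right) \left(W + \left(14 + W\right)\right) = \left(-498 + W\right) \left(14 + 2 W\right)$)
$\frac{323805}{c{\left(X \right)}} = \frac{323805}{-6972 - -29460 + 2 \left(-30\right)^{2}} = \frac{323805}{-6972 + 29460 + 2 \cdot 900} = \frac{323805}{-6972 + 29460 + 1800} = \frac{323805}{24288} = 323805 \cdot \frac{1}{24288} = \frac{107935}{8096}$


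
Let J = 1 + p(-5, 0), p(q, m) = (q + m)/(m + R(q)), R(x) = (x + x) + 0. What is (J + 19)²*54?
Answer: 45387/2 ≈ 22694.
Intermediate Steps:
R(x) = 2*x (R(x) = 2*x + 0 = 2*x)
p(q, m) = (m + q)/(m + 2*q) (p(q, m) = (q + m)/(m + 2*q) = (m + q)/(m + 2*q))
J = 3/2 (J = 1 + (0 - 5)/(0 + 2*(-5)) = 1 - 5/(0 - 10) = 1 - 5/(-10) = 1 - ⅒*(-5) = 1 + ½ = 3/2 ≈ 1.5000)
(J + 19)²*54 = (3/2 + 19)²*54 = (41/2)²*54 = (1681/4)*54 = 45387/2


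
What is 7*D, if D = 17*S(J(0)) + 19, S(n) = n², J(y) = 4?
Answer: 2037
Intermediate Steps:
D = 291 (D = 17*4² + 19 = 17*16 + 19 = 272 + 19 = 291)
7*D = 7*291 = 2037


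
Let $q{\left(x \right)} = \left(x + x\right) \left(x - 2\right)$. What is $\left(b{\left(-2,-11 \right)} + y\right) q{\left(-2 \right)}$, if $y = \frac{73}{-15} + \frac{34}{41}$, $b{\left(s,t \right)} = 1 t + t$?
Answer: $- \frac{256208}{615} \approx -416.6$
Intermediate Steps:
$q{\left(x \right)} = 2 x \left(-2 + x\right)$
$b{\left(s,t \right)} = 2 t$ ($b{\left(s,t \right)} = t + t = 2 t$)
$y = - \frac{2483}{615}$ ($y = 73 \left(- \frac{1}{15}\right) + 34 \cdot \frac{1}{41} = - \frac{73}{15} + \frac{34}{41} = - \frac{2483}{615} \approx -4.0374$)
$\left(b{\left(-2,-11 \right)} + y\right) q{\left(-2 \right)} = \left(2 \left(-11\right) - \frac{2483}{615}\right) 2 \left(-2\right) \left(-2 - 2\right) = \left(-22 - \frac{2483}{615}\right) 2 \left(-2\right) \left(-4\right) = \left(- \frac{16013}{615}\right) 16 = - \frac{256208}{615}$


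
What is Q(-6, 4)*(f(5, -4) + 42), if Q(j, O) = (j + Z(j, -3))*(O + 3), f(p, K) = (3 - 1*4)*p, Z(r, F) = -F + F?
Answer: -1554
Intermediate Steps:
Z(r, F) = 0
f(p, K) = -p (f(p, K) = (3 - 4)*p = -p)
Q(j, O) = j*(3 + O) (Q(j, O) = (j + 0)*(O + 3) = j*(3 + O))
Q(-6, 4)*(f(5, -4) + 42) = (-6*(3 + 4))*(-1*5 + 42) = (-6*7)*(-5 + 42) = -42*37 = -1554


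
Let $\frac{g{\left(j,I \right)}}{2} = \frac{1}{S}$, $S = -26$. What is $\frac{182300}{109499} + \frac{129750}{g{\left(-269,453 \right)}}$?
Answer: $- \frac{184697255950}{109499} \approx -1.6867 \cdot 10^{6}$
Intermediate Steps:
$g{\left(j,I \right)} = - \frac{1}{13}$ ($g{\left(j,I \right)} = \frac{2}{-26} = 2 \left(- \frac{1}{26}\right) = - \frac{1}{13}$)
$\frac{182300}{109499} + \frac{129750}{g{\left(-269,453 \right)}} = \frac{182300}{109499} + \frac{129750}{- \frac{1}{13}} = 182300 \cdot \frac{1}{109499} + 129750 \left(-13\right) = \frac{182300}{109499} - 1686750 = - \frac{184697255950}{109499}$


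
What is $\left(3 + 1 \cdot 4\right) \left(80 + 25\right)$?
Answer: $735$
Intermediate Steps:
$\left(3 + 1 \cdot 4\right) \left(80 + 25\right) = \left(3 + 4\right) 105 = 7 \cdot 105 = 735$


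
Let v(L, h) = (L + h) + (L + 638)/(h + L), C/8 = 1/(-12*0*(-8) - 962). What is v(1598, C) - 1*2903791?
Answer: -536488916429731/184856477 ≈ -2.9022e+6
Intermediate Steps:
C = -4/481 (C = 8/(-12*0*(-8) - 962) = 8/(0*(-8) - 962) = 8/(0 - 962) = 8/(-962) = 8*(-1/962) = -4/481 ≈ -0.0083160)
v(L, h) = L + h + (638 + L)/(L + h) (v(L, h) = (L + h) + (638 + L)/(L + h) = L + h + (638 + L)/(L + h))
v(1598, C) - 1*2903791 = (638 + 1598 + 1598² + (-4/481)² + 2*1598*(-4/481))/(1598 - 4/481) - 1*2903791 = (638 + 1598 + 2553604 + 16/231361 - 12784/481)/(768634/481) - 2903791 = (481/768634)*(591315549152/231361) - 2903791 = 295657774576/184856477 - 2903791 = -536488916429731/184856477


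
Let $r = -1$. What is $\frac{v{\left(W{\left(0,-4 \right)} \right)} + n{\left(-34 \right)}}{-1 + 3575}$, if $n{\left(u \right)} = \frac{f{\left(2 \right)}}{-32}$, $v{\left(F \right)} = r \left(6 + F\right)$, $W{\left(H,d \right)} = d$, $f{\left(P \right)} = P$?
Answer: $- \frac{33}{57184} \approx -0.00057708$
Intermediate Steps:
$v{\left(F \right)} = -6 - F$ ($v{\left(F \right)} = - (6 + F) = -6 - F$)
$n{\left(u \right)} = - \frac{1}{16}$ ($n{\left(u \right)} = \frac{2}{-32} = 2 \left(- \frac{1}{32}\right) = - \frac{1}{16}$)
$\frac{v{\left(W{\left(0,-4 \right)} \right)} + n{\left(-34 \right)}}{-1 + 3575} = \frac{\left(-6 - -4\right) - \frac{1}{16}}{-1 + 3575} = \frac{\left(-6 + 4\right) - \frac{1}{16}}{3574} = \left(-2 - \frac{1}{16}\right) \frac{1}{3574} = \left(- \frac{33}{16}\right) \frac{1}{3574} = - \frac{33}{57184}$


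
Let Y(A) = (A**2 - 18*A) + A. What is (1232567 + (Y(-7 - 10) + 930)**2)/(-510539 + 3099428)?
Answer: 1168877/862963 ≈ 1.3545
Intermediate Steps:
Y(A) = A**2 - 17*A
(1232567 + (Y(-7 - 10) + 930)**2)/(-510539 + 3099428) = (1232567 + ((-7 - 10)*(-17 + (-7 - 10)) + 930)**2)/(-510539 + 3099428) = (1232567 + (-17*(-17 - 17) + 930)**2)/2588889 = (1232567 + (-17*(-34) + 930)**2)*(1/2588889) = (1232567 + (578 + 930)**2)*(1/2588889) = (1232567 + 1508**2)*(1/2588889) = (1232567 + 2274064)*(1/2588889) = 3506631*(1/2588889) = 1168877/862963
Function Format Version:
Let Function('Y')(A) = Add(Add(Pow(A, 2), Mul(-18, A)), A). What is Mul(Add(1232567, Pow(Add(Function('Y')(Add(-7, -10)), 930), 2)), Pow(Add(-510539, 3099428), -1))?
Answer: Rational(1168877, 862963) ≈ 1.3545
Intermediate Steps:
Function('Y')(A) = Add(Pow(A, 2), Mul(-17, A))
Mul(Add(1232567, Pow(Add(Function('Y')(Add(-7, -10)), 930), 2)), Pow(Add(-510539, 3099428), -1)) = Mul(Add(1232567, Pow(Add(Mul(Add(-7, -10), Add(-17, Add(-7, -10))), 930), 2)), Pow(Add(-510539, 3099428), -1)) = Mul(Add(1232567, Pow(Add(Mul(-17, Add(-17, -17)), 930), 2)), Pow(2588889, -1)) = Mul(Add(1232567, Pow(Add(Mul(-17, -34), 930), 2)), Rational(1, 2588889)) = Mul(Add(1232567, Pow(Add(578, 930), 2)), Rational(1, 2588889)) = Mul(Add(1232567, Pow(1508, 2)), Rational(1, 2588889)) = Mul(Add(1232567, 2274064), Rational(1, 2588889)) = Mul(3506631, Rational(1, 2588889)) = Rational(1168877, 862963)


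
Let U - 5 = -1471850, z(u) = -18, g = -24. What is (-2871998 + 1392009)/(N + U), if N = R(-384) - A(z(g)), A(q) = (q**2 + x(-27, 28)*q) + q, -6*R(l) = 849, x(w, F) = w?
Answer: 2959978/2945557 ≈ 1.0049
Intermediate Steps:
R(l) = -283/2 (R(l) = -1/6*849 = -283/2)
U = -1471845 (U = 5 - 1471850 = -1471845)
A(q) = q**2 - 26*q (A(q) = (q**2 - 27*q) + q = q**2 - 26*q)
N = -1867/2 (N = -283/2 - (-18)*(-26 - 18) = -283/2 - (-18)*(-44) = -283/2 - 1*792 = -283/2 - 792 = -1867/2 ≈ -933.50)
(-2871998 + 1392009)/(N + U) = (-2871998 + 1392009)/(-1867/2 - 1471845) = -1479989/(-2945557/2) = -1479989*(-2/2945557) = 2959978/2945557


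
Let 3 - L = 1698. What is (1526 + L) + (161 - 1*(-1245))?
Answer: 1237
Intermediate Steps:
L = -1695 (L = 3 - 1*1698 = 3 - 1698 = -1695)
(1526 + L) + (161 - 1*(-1245)) = (1526 - 1695) + (161 - 1*(-1245)) = -169 + (161 + 1245) = -169 + 1406 = 1237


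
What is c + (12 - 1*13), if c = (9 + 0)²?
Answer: 80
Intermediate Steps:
c = 81 (c = 9² = 81)
c + (12 - 1*13) = 81 + (12 - 1*13) = 81 + (12 - 13) = 81 - 1 = 80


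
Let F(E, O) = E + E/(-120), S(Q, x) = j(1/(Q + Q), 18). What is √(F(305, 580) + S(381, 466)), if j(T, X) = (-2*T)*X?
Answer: √702372738/1524 ≈ 17.390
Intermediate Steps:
j(T, X) = -2*T*X
S(Q, x) = -18/Q (S(Q, x) = -2*18/(Q + Q) = -2*18/2*Q = -2*1/(2*Q)*18 = -18/Q)
F(E, O) = 119*E/120 (F(E, O) = E + E*(-1/120) = E - E/120 = 119*E/120)
√(F(305, 580) + S(381, 466)) = √((119/120)*305 - 18/381) = √(7259/24 - 18*1/381) = √(7259/24 - 6/127) = √(921749/3048) = √702372738/1524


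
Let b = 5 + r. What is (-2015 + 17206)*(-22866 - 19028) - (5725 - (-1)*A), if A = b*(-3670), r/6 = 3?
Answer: -636333069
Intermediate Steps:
r = 18 (r = 6*3 = 18)
b = 23 (b = 5 + 18 = 23)
A = -84410 (A = 23*(-3670) = -84410)
(-2015 + 17206)*(-22866 - 19028) - (5725 - (-1)*A) = (-2015 + 17206)*(-22866 - 19028) - (5725 - (-1)*(-84410)) = 15191*(-41894) - (5725 - 1*84410) = -636411754 - (5725 - 84410) = -636411754 - 1*(-78685) = -636411754 + 78685 = -636333069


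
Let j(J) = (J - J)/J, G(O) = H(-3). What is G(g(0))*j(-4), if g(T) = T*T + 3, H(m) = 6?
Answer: 0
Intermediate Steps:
g(T) = 3 + T² (g(T) = T² + 3 = 3 + T²)
G(O) = 6
j(J) = 0 (j(J) = 0/J = 0)
G(g(0))*j(-4) = 6*0 = 0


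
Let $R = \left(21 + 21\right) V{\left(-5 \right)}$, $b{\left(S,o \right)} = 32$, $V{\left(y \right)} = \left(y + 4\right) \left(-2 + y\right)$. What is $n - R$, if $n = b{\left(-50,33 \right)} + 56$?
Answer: $-206$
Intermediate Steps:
$V{\left(y \right)} = \left(-2 + y\right) \left(4 + y\right)$ ($V{\left(y \right)} = \left(4 + y\right) \left(-2 + y\right) = \left(-2 + y\right) \left(4 + y\right)$)
$n = 88$ ($n = 32 + 56 = 88$)
$R = 294$ ($R = \left(21 + 21\right) \left(-8 + \left(-5\right)^{2} + 2 \left(-5\right)\right) = 42 \left(-8 + 25 - 10\right) = 42 \cdot 7 = 294$)
$n - R = 88 - 294 = -206$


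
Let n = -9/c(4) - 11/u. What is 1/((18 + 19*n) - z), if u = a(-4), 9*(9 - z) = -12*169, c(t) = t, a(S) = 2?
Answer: -12/4363 ≈ -0.0027504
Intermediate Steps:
z = 703/3 (z = 9 - (-4)*169/3 = 9 - ⅑*(-2028) = 9 + 676/3 = 703/3 ≈ 234.33)
u = 2
n = -31/4 (n = -9/4 - 11/2 = -31/4 ≈ -7.7500)
1/((18 + 19*n) - z) = 1/((18 + 19*(-31/4)) - 1*703/3) = 1/((18 - 589/4) - 703/3) = 1/(-517/4 - 703/3) = 1/(-4363/12) = -12/4363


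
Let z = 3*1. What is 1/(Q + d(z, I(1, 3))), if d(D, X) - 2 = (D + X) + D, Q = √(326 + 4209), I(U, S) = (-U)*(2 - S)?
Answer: -9/4454 + √4535/4454 ≈ 0.013099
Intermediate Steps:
z = 3
I(U, S) = -U*(2 - S)
Q = √4535 ≈ 67.342
d(D, X) = 2 + X + 2*D (d(D, X) = 2 + ((D + X) + D) = 2 + (X + 2*D) = 2 + X + 2*D)
1/(Q + d(z, I(1, 3))) = 1/(√4535 + (2 + 1*(-2 + 3) + 2*3)) = 1/(√4535 + (2 + 1*1 + 6)) = 1/(√4535 + (2 + 1 + 6)) = 1/(√4535 + 9) = 1/(9 + √4535)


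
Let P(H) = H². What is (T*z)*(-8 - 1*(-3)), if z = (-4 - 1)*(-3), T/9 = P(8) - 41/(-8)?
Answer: -373275/8 ≈ -46659.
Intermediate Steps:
T = 4977/8 (T = 9*(8² - 41/(-8)) = 9*(64 - 41*(-⅛)) = 9*(64 + 41/8) = 9*(553/8) = 4977/8 ≈ 622.13)
z = 15 (z = -5*(-3) = 15)
(T*z)*(-8 - 1*(-3)) = ((4977/8)*15)*(-8 - 1*(-3)) = 74655*(-8 + 3)/8 = (74655/8)*(-5) = -373275/8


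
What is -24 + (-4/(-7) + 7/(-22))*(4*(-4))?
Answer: -2160/77 ≈ -28.052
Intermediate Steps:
-24 + (-4/(-7) + 7/(-22))*(4*(-4)) = -24 + (-4*(-⅐) + 7*(-1/22))*(-16) = -24 + (4/7 - 7/22)*(-16) = -24 + (39/154)*(-16) = -24 - 312/77 = -2160/77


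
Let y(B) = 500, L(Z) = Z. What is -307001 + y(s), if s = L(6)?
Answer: -306501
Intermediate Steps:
s = 6
-307001 + y(s) = -307001 + 500 = -306501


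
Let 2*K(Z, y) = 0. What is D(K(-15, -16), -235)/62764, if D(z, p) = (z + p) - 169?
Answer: -101/15691 ≈ -0.0064368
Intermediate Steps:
K(Z, y) = 0 (K(Z, y) = (1/2)*0 = 0)
D(z, p) = -169 + p + z (D(z, p) = (p + z) - 169 = -169 + p + z)
D(K(-15, -16), -235)/62764 = (-169 - 235 + 0)/62764 = -404*1/62764 = -101/15691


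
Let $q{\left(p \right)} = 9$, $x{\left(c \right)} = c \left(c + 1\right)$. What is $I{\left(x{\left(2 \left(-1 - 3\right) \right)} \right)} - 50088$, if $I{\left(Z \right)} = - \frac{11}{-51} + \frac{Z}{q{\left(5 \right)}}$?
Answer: $- \frac{7662479}{153} \approx -50082.0$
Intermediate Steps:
$x{\left(c \right)} = c \left(1 + c\right)$
$I{\left(Z \right)} = \frac{11}{51} + \frac{Z}{9}$ ($I{\left(Z \right)} = - \frac{11}{-51} + \frac{Z}{9} = \left(-11\right) \left(- \frac{1}{51}\right) + Z \frac{1}{9} = \frac{11}{51} + \frac{Z}{9}$)
$I{\left(x{\left(2 \left(-1 - 3\right) \right)} \right)} - 50088 = \left(\frac{11}{51} + \frac{2 \left(-1 - 3\right) \left(1 + 2 \left(-1 - 3\right)\right)}{9}\right) - 50088 = \left(\frac{11}{51} + \frac{2 \left(-4\right) \left(1 + 2 \left(-4\right)\right)}{9}\right) - 50088 = \left(\frac{11}{51} + \frac{\left(-8\right) \left(1 - 8\right)}{9}\right) - 50088 = \left(\frac{11}{51} + \frac{\left(-8\right) \left(-7\right)}{9}\right) - 50088 = \left(\frac{11}{51} + \frac{1}{9} \cdot 56\right) - 50088 = \left(\frac{11}{51} + \frac{56}{9}\right) - 50088 = \frac{985}{153} - 50088 = - \frac{7662479}{153}$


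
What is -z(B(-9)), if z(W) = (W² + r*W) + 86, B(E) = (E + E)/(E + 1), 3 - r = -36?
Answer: -2861/16 ≈ -178.81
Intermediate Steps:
r = 39 (r = 3 - 1*(-36) = 3 + 36 = 39)
B(E) = 2*E/(1 + E) (B(E) = (2*E)/(1 + E) = 2*E/(1 + E))
z(W) = 86 + W² + 39*W (z(W) = (W² + 39*W) + 86 = 86 + W² + 39*W)
-z(B(-9)) = -(86 + (2*(-9)/(1 - 9))² + 39*(2*(-9)/(1 - 9))) = -(86 + (2*(-9)/(-8))² + 39*(2*(-9)/(-8))) = -(86 + (2*(-9)*(-⅛))² + 39*(2*(-9)*(-⅛))) = -(86 + (9/4)² + 39*(9/4)) = -(86 + 81/16 + 351/4) = -1*2861/16 = -2861/16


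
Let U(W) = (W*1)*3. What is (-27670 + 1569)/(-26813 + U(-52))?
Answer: 26101/26969 ≈ 0.96781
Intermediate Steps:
U(W) = 3*W (U(W) = W*3 = 3*W)
(-27670 + 1569)/(-26813 + U(-52)) = (-27670 + 1569)/(-26813 + 3*(-52)) = -26101/(-26813 - 156) = -26101/(-26969) = -26101*(-1/26969) = 26101/26969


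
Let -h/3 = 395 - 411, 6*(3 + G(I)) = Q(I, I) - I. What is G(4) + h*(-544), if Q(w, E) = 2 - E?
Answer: -26116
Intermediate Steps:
G(I) = -8/3 - I/3 (G(I) = -3 + ((2 - I) - I)/6 = -3 + (2 - 2*I)/6 = -3 + (⅓ - I/3) = -8/3 - I/3)
h = 48 (h = -3*(395 - 411) = -3*(-16) = 48)
G(4) + h*(-544) = (-8/3 - ⅓*4) + 48*(-544) = (-8/3 - 4/3) - 26112 = -4 - 26112 = -26116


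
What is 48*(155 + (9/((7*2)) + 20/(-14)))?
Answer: 51816/7 ≈ 7402.3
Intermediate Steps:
48*(155 + (9/((7*2)) + 20/(-14))) = 48*(155 + (9/14 + 20*(-1/14))) = 48*(155 + (9*(1/14) - 10/7)) = 48*(155 + (9/14 - 10/7)) = 48*(155 - 11/14) = 48*(2159/14) = 51816/7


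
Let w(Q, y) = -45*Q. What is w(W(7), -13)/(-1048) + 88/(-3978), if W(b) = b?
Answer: 580423/2084472 ≈ 0.27845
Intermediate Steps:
w(W(7), -13)/(-1048) + 88/(-3978) = -45*7/(-1048) + 88/(-3978) = -315*(-1/1048) + 88*(-1/3978) = 315/1048 - 44/1989 = 580423/2084472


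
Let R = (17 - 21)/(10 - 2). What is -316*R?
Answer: 158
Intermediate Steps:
R = -½ (R = -4/8 = -4*⅛ = -½ ≈ -0.50000)
-316*R = -316*(-½) = 158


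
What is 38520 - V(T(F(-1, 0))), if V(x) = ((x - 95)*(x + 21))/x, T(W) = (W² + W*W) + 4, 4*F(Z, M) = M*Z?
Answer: 156355/4 ≈ 39089.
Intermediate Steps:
F(Z, M) = M*Z/4 (F(Z, M) = (M*Z)/4 = M*Z/4)
T(W) = 4 + 2*W² (T(W) = (W² + W²) + 4 = 2*W² + 4 = 4 + 2*W²)
V(x) = (-95 + x)*(21 + x)/x (V(x) = ((-95 + x)*(21 + x))/x = (-95 + x)*(21 + x)/x)
38520 - V(T(F(-1, 0))) = 38520 - (-74 + (4 + 2*((¼)*0*(-1))²) - 1995/(4 + 2*((¼)*0*(-1))²)) = 38520 - (-74 + (4 + 2*0²) - 1995/(4 + 2*0²)) = 38520 - (-74 + (4 + 2*0) - 1995/(4 + 2*0)) = 38520 - (-74 + (4 + 0) - 1995/(4 + 0)) = 38520 - (-74 + 4 - 1995/4) = 38520 - 1*(-2275/4) = 38520 + 2275/4 = 156355/4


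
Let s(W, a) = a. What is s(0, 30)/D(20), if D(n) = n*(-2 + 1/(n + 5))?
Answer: -75/98 ≈ -0.76531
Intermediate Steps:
D(n) = n*(-2 + 1/(5 + n))
s(0, 30)/D(20) = 30/((-1*20*(9 + 2*20)/(5 + 20))) = 30/((-1*20*(9 + 40)/25)) = 30/((-1*20*1/25*49)) = 30/(-196/5) = 30*(-5/196) = -75/98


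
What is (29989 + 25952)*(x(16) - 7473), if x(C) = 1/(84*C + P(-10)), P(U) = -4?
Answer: -560183048679/1340 ≈ -4.1805e+8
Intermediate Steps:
x(C) = 1/(-4 + 84*C) (x(C) = 1/(84*C - 4) = 1/(-4 + 84*C))
(29989 + 25952)*(x(16) - 7473) = (29989 + 25952)*(1/(4*(-1 + 21*16)) - 7473) = 55941*(1/(4*(-1 + 336)) - 7473) = 55941*((1/4)/335 - 7473) = 55941*((1/4)*(1/335) - 7473) = 55941*(1/1340 - 7473) = 55941*(-10013819/1340) = -560183048679/1340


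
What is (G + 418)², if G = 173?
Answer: 349281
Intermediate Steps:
(G + 418)² = (173 + 418)² = 591² = 349281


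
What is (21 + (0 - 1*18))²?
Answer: 9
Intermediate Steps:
(21 + (0 - 1*18))² = (21 + (0 - 18))² = (21 - 18)² = 3² = 9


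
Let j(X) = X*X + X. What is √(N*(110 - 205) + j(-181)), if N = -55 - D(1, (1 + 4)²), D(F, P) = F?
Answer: 10*√379 ≈ 194.68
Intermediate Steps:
j(X) = X + X² (j(X) = X² + X = X + X²)
N = -56 (N = -55 - 1*1 = -55 - 1 = -56)
√(N*(110 - 205) + j(-181)) = √(-56*(110 - 205) - 181*(1 - 181)) = √(-56*(-95) - 181*(-180)) = √(5320 + 32580) = √37900 = 10*√379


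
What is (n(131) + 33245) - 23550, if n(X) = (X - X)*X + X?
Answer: 9826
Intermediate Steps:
n(X) = X (n(X) = 0*X + X = 0 + X = X)
(n(131) + 33245) - 23550 = (131 + 33245) - 23550 = 33376 - 23550 = 9826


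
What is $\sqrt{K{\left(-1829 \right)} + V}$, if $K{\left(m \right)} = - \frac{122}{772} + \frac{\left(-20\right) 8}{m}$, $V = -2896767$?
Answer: $\frac{i \sqrt{1443828450271114758}}{705994} \approx 1702.0 i$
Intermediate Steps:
$K{\left(m \right)} = - \frac{61}{386} - \frac{160}{m}$ ($K{\left(m \right)} = \left(-122\right) \frac{1}{772} - \frac{160}{m} = - \frac{61}{386} - \frac{160}{m}$)
$\sqrt{K{\left(-1829 \right)} + V} = \sqrt{\left(- \frac{61}{386} - \frac{160}{-1829}\right) - 2896767} = \sqrt{\left(- \frac{61}{386} - - \frac{160}{1829}\right) - 2896767} = \sqrt{\left(- \frac{61}{386} + \frac{160}{1829}\right) - 2896767} = \sqrt{- \frac{49809}{705994} - 2896767} = \sqrt{- \frac{2045100171207}{705994}} = \frac{i \sqrt{1443828450271114758}}{705994}$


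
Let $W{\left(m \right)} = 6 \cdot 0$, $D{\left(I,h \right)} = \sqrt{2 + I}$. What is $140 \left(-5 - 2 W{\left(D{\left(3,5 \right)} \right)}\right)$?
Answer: $-700$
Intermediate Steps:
$W{\left(m \right)} = 0$
$140 \left(-5 - 2 W{\left(D{\left(3,5 \right)} \right)}\right) = 140 \left(-5 - 0\right) = 140 \left(-5 + 0\right) = 140 \left(-5\right) = -700$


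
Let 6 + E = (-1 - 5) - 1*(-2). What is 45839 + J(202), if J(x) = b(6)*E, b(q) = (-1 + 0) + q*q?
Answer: 45489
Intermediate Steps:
b(q) = -1 + q²
E = -10 (E = -6 + ((-1 - 5) - 1*(-2)) = -6 + (-6 + 2) = -6 - 4 = -10)
J(x) = -350 (J(x) = (-1 + 6²)*(-10) = (-1 + 36)*(-10) = 35*(-10) = -350)
45839 + J(202) = 45839 - 350 = 45489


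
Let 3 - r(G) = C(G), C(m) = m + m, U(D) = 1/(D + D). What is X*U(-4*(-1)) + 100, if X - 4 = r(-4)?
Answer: 815/8 ≈ 101.88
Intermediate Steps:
U(D) = 1/(2*D)
C(m) = 2*m
r(G) = 3 - 2*G
X = 15 (X = 4 + (3 - 2*(-4)) = 4 + (3 + 8) = 4 + 11 = 15)
X*U(-4*(-1)) + 100 = 15*(1/(2*((-4*(-1))))) + 100 = 15*((½)/4) + 100 = 15*((½)*(¼)) + 100 = 15*(⅛) + 100 = 15/8 + 100 = 815/8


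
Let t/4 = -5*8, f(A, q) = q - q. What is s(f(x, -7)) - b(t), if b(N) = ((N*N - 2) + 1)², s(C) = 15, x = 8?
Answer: -655308786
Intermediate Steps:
f(A, q) = 0
t = -160 (t = 4*(-5*8) = 4*(-40) = -160)
b(N) = (-1 + N²)² (b(N) = ((N² - 2) + 1)² = ((-2 + N²) + 1)² = (-1 + N²)²)
s(f(x, -7)) - b(t) = 15 - (-1 + (-160)²)² = 15 - (-1 + 25600)² = 15 - 1*25599² = 15 - 1*655308801 = 15 - 655308801 = -655308786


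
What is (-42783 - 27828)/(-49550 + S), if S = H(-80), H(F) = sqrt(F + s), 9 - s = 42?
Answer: 1166258350/818400871 + 23537*I*sqrt(113)/818400871 ≈ 1.425 + 0.00030572*I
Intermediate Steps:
s = -33 (s = 9 - 1*42 = 9 - 42 = -33)
H(F) = sqrt(-33 + F) (H(F) = sqrt(F - 33) = sqrt(-33 + F))
S = I*sqrt(113) (S = sqrt(-33 - 80) = sqrt(-113) = I*sqrt(113) ≈ 10.63*I)
(-42783 - 27828)/(-49550 + S) = (-42783 - 27828)/(-49550 + I*sqrt(113)) = -70611/(-49550 + I*sqrt(113))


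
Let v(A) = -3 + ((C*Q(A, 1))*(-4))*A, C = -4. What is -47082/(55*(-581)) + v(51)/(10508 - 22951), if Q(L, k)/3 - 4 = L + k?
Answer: -542101407/56802295 ≈ -9.5437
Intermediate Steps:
Q(L, k) = 12 + 3*L + 3*k (Q(L, k) = 12 + 3*(L + k) = 12 + (3*L + 3*k) = 12 + 3*L + 3*k)
v(A) = -3 + A*(240 + 48*A) (v(A) = -3 + (-4*(12 + 3*A + 3*1)*(-4))*A = -3 + (-4*(12 + 3*A + 3)*(-4))*A = -3 + (-4*(15 + 3*A)*(-4))*A = -3 + ((-60 - 12*A)*(-4))*A = -3 + (240 + 48*A)*A = -3 + A*(240 + 48*A))
-47082/(55*(-581)) + v(51)/(10508 - 22951) = -47082/(55*(-581)) + (-3 + 48*51*(5 + 51))/(10508 - 22951) = -47082/(-31955) + (-3 + 48*51*56)/(-12443) = -47082*(-1/31955) + (-3 + 137088)*(-1/12443) = 6726/4565 + 137085*(-1/12443) = 6726/4565 - 137085/12443 = -542101407/56802295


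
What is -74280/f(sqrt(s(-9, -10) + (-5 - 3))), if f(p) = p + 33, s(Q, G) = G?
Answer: -272360/123 + 24760*I*sqrt(2)/123 ≈ -2214.3 + 284.68*I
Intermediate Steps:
f(p) = 33 + p
-74280/f(sqrt(s(-9, -10) + (-5 - 3))) = -74280/(33 + sqrt(-10 + (-5 - 3))) = -74280/(33 + sqrt(-10 - 8)) = -74280/(33 + sqrt(-18)) = -74280/(33 + 3*I*sqrt(2))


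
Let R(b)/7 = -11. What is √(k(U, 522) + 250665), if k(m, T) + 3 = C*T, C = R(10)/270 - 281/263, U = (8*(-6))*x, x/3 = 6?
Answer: √3890062249545/3945 ≈ 499.96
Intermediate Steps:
x = 18 (x = 3*6 = 18)
U = -864 (U = (8*(-6))*18 = -48*18 = -864)
R(b) = -77 (R(b) = 7*(-11) = -77)
C = -96121/71010 (C = -77/270 - 281/263 = -96121/71010 ≈ -1.3536)
k(m, T) = -3 - 96121*T/71010
√(k(U, 522) + 250665) = √((-3 - 96121/71010*522) + 250665) = √((-3 - 2787509/3945) + 250665) = √(-2799344/3945 + 250665) = √(986074081/3945) = √3890062249545/3945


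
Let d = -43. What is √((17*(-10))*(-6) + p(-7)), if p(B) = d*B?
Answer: √1321 ≈ 36.346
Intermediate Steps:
p(B) = -43*B
√((17*(-10))*(-6) + p(-7)) = √((17*(-10))*(-6) - 43*(-7)) = √(-170*(-6) + 301) = √(1020 + 301) = √1321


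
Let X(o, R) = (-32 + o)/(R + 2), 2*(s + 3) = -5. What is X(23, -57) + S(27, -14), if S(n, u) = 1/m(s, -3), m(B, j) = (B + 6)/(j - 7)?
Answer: -1091/55 ≈ -19.836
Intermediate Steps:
s = -11/2 (s = -3 + (1/2)*(-5) = -3 - 5/2 = -11/2 ≈ -5.5000)
X(o, R) = (-32 + o)/(2 + R)
m(B, j) = (6 + B)/(-7 + j)
S(n, u) = -20 (S(n, u) = 1/((6 - 11/2)/(-7 - 3)) = 1/((1/2)/(-10)) = 1/(-1/10*1/2) = 1/(-1/20) = -20)
X(23, -57) + S(27, -14) = (-32 + 23)/(2 - 57) - 20 = -9/(-55) - 20 = -1/55*(-9) - 20 = 9/55 - 20 = -1091/55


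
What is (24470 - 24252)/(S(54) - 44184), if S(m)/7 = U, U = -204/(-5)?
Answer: -545/109746 ≈ -0.0049660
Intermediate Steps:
U = 204/5 (U = -204*(-⅕) = 204/5 ≈ 40.800)
S(m) = 1428/5 (S(m) = 7*(204/5) = 1428/5)
(24470 - 24252)/(S(54) - 44184) = (24470 - 24252)/(1428/5 - 44184) = 218/(-219492/5) = 218*(-5/219492) = -545/109746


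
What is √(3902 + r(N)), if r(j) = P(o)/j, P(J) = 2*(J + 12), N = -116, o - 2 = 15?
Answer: 51*√6/2 ≈ 62.462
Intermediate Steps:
o = 17 (o = 2 + 15 = 17)
P(J) = 24 + 2*J (P(J) = 2*(12 + J) = 24 + 2*J)
r(j) = 58/j (r(j) = (24 + 2*17)/j = (24 + 34)/j = 58/j)
√(3902 + r(N)) = √(3902 + 58/(-116)) = √(3902 + 58*(-1/116)) = √(3902 - ½) = √(7803/2) = 51*√6/2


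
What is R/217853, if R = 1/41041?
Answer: 1/8940904973 ≈ 1.1185e-10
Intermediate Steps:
R = 1/41041 ≈ 2.4366e-5
R/217853 = (1/41041)/217853 = (1/41041)*(1/217853) = 1/8940904973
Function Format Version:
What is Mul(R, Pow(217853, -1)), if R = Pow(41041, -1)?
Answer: Rational(1, 8940904973) ≈ 1.1185e-10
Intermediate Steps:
R = Rational(1, 41041) ≈ 2.4366e-5
Mul(R, Pow(217853, -1)) = Mul(Rational(1, 41041), Pow(217853, -1)) = Mul(Rational(1, 41041), Rational(1, 217853)) = Rational(1, 8940904973)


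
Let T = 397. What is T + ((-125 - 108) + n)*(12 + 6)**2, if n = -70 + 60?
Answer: -78335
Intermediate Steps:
n = -10
T + ((-125 - 108) + n)*(12 + 6)**2 = 397 + ((-125 - 108) - 10)*(12 + 6)**2 = 397 + (-233 - 10)*18**2 = 397 - 243*324 = 397 - 78732 = -78335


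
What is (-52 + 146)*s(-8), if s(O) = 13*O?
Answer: -9776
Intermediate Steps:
(-52 + 146)*s(-8) = (-52 + 146)*(13*(-8)) = 94*(-104) = -9776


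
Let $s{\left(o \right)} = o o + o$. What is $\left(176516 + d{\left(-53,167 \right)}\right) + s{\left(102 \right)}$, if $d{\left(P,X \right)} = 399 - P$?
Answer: $187474$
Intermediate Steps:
$s{\left(o \right)} = o + o^{2}$ ($s{\left(o \right)} = o^{2} + o = o + o^{2}$)
$\left(176516 + d{\left(-53,167 \right)}\right) + s{\left(102 \right)} = \left(176516 + \left(399 - -53\right)\right) + 102 \left(1 + 102\right) = \left(176516 + \left(399 + 53\right)\right) + 102 \cdot 103 = \left(176516 + 452\right) + 10506 = 176968 + 10506 = 187474$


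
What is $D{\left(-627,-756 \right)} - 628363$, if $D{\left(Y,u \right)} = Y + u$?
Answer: $-629746$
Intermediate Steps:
$D{\left(-627,-756 \right)} - 628363 = \left(-627 - 756\right) - 628363 = -1383 - 628363 = -629746$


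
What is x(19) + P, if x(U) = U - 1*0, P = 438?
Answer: 457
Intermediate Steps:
x(U) = U (x(U) = U + 0 = U)
x(19) + P = 19 + 438 = 457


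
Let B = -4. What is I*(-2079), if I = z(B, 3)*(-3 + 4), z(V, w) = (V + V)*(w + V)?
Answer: -16632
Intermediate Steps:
z(V, w) = 2*V*(V + w) (z(V, w) = (2*V)*(V + w) = 2*V*(V + w))
I = 8 (I = (2*(-4)*(-4 + 3))*(-3 + 4) = (2*(-4)*(-1))*1 = 8*1 = 8)
I*(-2079) = 8*(-2079) = -16632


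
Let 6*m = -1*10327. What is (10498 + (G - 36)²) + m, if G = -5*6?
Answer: 78797/6 ≈ 13133.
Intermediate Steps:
G = -30
m = -10327/6 (m = (-1*10327)/6 = (⅙)*(-10327) = -10327/6 ≈ -1721.2)
(10498 + (G - 36)²) + m = (10498 + (-30 - 36)²) - 10327/6 = (10498 + (-66)²) - 10327/6 = (10498 + 4356) - 10327/6 = 14854 - 10327/6 = 78797/6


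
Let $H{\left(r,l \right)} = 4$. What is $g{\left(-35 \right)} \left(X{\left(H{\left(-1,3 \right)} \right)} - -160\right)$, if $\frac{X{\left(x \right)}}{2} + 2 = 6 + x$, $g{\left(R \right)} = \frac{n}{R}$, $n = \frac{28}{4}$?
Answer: $- \frac{176}{5} \approx -35.2$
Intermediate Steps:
$n = 7$ ($n = 28 \cdot \frac{1}{4} = 7$)
$g{\left(R \right)} = \frac{7}{R}$
$X{\left(x \right)} = 8 + 2 x$ ($X{\left(x \right)} = -4 + 2 \left(6 + x\right) = -4 + \left(12 + 2 x\right) = 8 + 2 x$)
$g{\left(-35 \right)} \left(X{\left(H{\left(-1,3 \right)} \right)} - -160\right) = \frac{7}{-35} \left(\left(8 + 2 \cdot 4\right) - -160\right) = 7 \left(- \frac{1}{35}\right) \left(\left(8 + 8\right) + 160\right) = - \frac{16 + 160}{5} = \left(- \frac{1}{5}\right) 176 = - \frac{176}{5}$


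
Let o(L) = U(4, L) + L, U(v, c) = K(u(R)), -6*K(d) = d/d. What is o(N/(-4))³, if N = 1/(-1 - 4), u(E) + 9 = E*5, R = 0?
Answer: -343/216000 ≈ -0.0015880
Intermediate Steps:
u(E) = -9 + 5*E (u(E) = -9 + E*5 = -9 + 5*E)
K(d) = -⅙ (K(d) = -d/(6*d) = -⅙*1 = -⅙)
U(v, c) = -⅙
N = -⅕ (N = 1/(-5) = -⅕ ≈ -0.20000)
o(L) = -⅙ + L
o(N/(-4))³ = (-⅙ - ⅕/(-4))³ = (-⅙ - ⅕*(-¼))³ = (-⅙ + 1/20)³ = (-7/60)³ = -343/216000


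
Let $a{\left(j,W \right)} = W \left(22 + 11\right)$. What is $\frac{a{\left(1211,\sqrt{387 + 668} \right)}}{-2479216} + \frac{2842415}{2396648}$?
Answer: $\frac{2842415}{2396648} - \frac{33 \sqrt{1055}}{2479216} \approx 1.1856$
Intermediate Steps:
$a{\left(j,W \right)} = 33 W$ ($a{\left(j,W \right)} = W 33 = 33 W$)
$\frac{a{\left(1211,\sqrt{387 + 668} \right)}}{-2479216} + \frac{2842415}{2396648} = \frac{33 \sqrt{387 + 668}}{-2479216} + \frac{2842415}{2396648} = 33 \sqrt{1055} \left(- \frac{1}{2479216}\right) + 2842415 \cdot \frac{1}{2396648} = - \frac{33 \sqrt{1055}}{2479216} + \frac{2842415}{2396648} = \frac{2842415}{2396648} - \frac{33 \sqrt{1055}}{2479216}$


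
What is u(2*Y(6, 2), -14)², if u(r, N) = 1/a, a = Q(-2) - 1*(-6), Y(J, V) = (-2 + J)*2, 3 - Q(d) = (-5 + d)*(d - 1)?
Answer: 1/144 ≈ 0.0069444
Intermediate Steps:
Q(d) = 3 - (-1 + d)*(-5 + d) (Q(d) = 3 - (-5 + d)*(d - 1) = 3 - (-5 + d)*(-1 + d) = 3 - (-1 + d)*(-5 + d))
Y(J, V) = -4 + 2*J
a = -12 (a = (-2 - 1*(-2)² + 6*(-2)) - 1*(-6) = (-2 - 1*4 - 12) + 6 = (-2 - 4 - 12) + 6 = -18 + 6 = -12)
u(r, N) = -1/12 (u(r, N) = 1/(-12) = -1/12)
u(2*Y(6, 2), -14)² = (-1/12)² = 1/144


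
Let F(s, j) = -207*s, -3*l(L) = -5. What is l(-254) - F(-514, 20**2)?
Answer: -319189/3 ≈ -1.0640e+5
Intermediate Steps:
l(L) = 5/3 (l(L) = -1/3*(-5) = 5/3)
l(-254) - F(-514, 20**2) = 5/3 - (-207)*(-514) = 5/3 - 1*106398 = 5/3 - 106398 = -319189/3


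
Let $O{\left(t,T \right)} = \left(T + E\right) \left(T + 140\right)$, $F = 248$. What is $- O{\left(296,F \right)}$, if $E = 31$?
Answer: $-108252$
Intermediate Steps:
$O{\left(t,T \right)} = \left(31 + T\right) \left(140 + T\right)$ ($O{\left(t,T \right)} = \left(T + 31\right) \left(T + 140\right) = \left(31 + T\right) \left(140 + T\right)$)
$- O{\left(296,F \right)} = - (4340 + 248^{2} + 171 \cdot 248) = - (4340 + 61504 + 42408) = \left(-1\right) 108252 = -108252$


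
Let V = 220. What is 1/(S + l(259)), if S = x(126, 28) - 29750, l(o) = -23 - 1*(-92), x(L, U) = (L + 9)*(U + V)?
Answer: 1/3799 ≈ 0.00026323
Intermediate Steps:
x(L, U) = (9 + L)*(220 + U) (x(L, U) = (L + 9)*(U + 220) = (9 + L)*(220 + U))
l(o) = 69 (l(o) = -23 + 92 = 69)
S = 3730 (S = (1980 + 9*28 + 220*126 + 126*28) - 29750 = (1980 + 252 + 27720 + 3528) - 29750 = 33480 - 29750 = 3730)
1/(S + l(259)) = 1/(3730 + 69) = 1/3799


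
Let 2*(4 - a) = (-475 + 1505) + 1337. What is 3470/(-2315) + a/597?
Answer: -1920853/552822 ≈ -3.4746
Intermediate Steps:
a = -2359/2 (a = 4 - ((-475 + 1505) + 1337)/2 = 4 - (1030 + 1337)/2 = 4 - ½*2367 = 4 - 2367/2 = -2359/2 ≈ -1179.5)
3470/(-2315) + a/597 = 3470/(-2315) - 2359/2/597 = 3470*(-1/2315) - 2359/2*1/597 = -694/463 - 2359/1194 = -1920853/552822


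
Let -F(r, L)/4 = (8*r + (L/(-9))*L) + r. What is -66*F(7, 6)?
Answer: 15576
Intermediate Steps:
F(r, L) = -36*r + 4*L²/9 (F(r, L) = -4*((8*r + (L/(-9))*L) + r) = -4*((8*r + (L*(-⅑))*L) + r) = -4*((8*r + (-L/9)*L) + r) = -4*((8*r - L²/9) + r) = -4*(9*r - L²/9) = -36*r + 4*L²/9)
-66*F(7, 6) = -66*(-36*7 + (4/9)*6²) = -66*(-252 + (4/9)*36) = -66*(-252 + 16) = -66*(-236) = 15576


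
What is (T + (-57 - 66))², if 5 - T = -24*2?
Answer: 4900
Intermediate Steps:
T = 53 (T = 5 - (-24)*2 = 5 - 1*(-48) = 5 + 48 = 53)
(T + (-57 - 66))² = (53 + (-57 - 66))² = (53 - 123)² = (-70)² = 4900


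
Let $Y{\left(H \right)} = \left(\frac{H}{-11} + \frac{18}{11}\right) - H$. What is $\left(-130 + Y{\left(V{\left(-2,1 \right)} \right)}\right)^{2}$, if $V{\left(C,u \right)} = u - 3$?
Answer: $\frac{1926544}{121} \approx 15922.0$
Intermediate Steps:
$V{\left(C,u \right)} = -3 + u$
$Y{\left(H \right)} = \frac{18}{11} - \frac{12 H}{11}$ ($Y{\left(H \right)} = \left(H \left(- \frac{1}{11}\right) + 18 \cdot \frac{1}{11}\right) - H = \left(- \frac{H}{11} + \frac{18}{11}\right) - H = \left(\frac{18}{11} - \frac{H}{11}\right) - H = \frac{18}{11} - \frac{12 H}{11}$)
$\left(-130 + Y{\left(V{\left(-2,1 \right)} \right)}\right)^{2} = \left(-130 - \left(- \frac{18}{11} + \frac{12 \left(-3 + 1\right)}{11}\right)\right)^{2} = \left(-130 + \left(\frac{18}{11} - - \frac{24}{11}\right)\right)^{2} = \left(-130 + \left(\frac{18}{11} + \frac{24}{11}\right)\right)^{2} = \left(-130 + \frac{42}{11}\right)^{2} = \left(- \frac{1388}{11}\right)^{2} = \frac{1926544}{121}$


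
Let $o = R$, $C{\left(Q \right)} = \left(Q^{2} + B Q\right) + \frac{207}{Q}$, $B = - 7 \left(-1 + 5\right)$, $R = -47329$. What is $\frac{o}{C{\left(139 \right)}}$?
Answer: $- \frac{6578731}{2144838} \approx -3.0672$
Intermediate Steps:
$B = -28$ ($B = \left(-7\right) 4 = -28$)
$C{\left(Q \right)} = Q^{2} - 28 Q + \frac{207}{Q}$ ($C{\left(Q \right)} = \left(Q^{2} - 28 Q\right) + \frac{207}{Q} = Q^{2} - 28 Q + \frac{207}{Q}$)
$o = -47329$
$\frac{o}{C{\left(139 \right)}} = - \frac{47329}{\frac{1}{139} \left(207 + 139^{2} \left(-28 + 139\right)\right)} = - \frac{47329}{\frac{1}{139} \left(207 + 19321 \cdot 111\right)} = - \frac{47329}{\frac{1}{139} \left(207 + 2144631\right)} = - \frac{47329}{\frac{1}{139} \cdot 2144838} = - \frac{47329}{\frac{2144838}{139}} = \left(-47329\right) \frac{139}{2144838} = - \frac{6578731}{2144838}$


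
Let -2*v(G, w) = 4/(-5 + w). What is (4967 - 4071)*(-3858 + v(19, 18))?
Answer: -44939776/13 ≈ -3.4569e+6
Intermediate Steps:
v(G, w) = -2/(-5 + w)
(4967 - 4071)*(-3858 + v(19, 18)) = (4967 - 4071)*(-3858 - 2/(-5 + 18)) = 896*(-3858 - 2/13) = 896*(-50156/13) = -44939776/13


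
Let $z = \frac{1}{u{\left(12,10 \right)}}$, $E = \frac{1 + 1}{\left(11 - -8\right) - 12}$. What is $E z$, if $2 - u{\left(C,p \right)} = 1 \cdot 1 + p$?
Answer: $- \frac{2}{63} \approx -0.031746$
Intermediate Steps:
$u{\left(C,p \right)} = 1 - p$ ($u{\left(C,p \right)} = 2 - \left(1 \cdot 1 + p\right) = 2 - \left(1 + p\right) = 1 - p$)
$E = \frac{2}{7}$ ($E = \frac{2}{\left(11 + 8\right) - 12} = \frac{2}{19 - 12} = \frac{2}{7} \approx 0.28571$)
$z = - \frac{1}{9}$ ($z = \frac{1}{1 - 10} = \frac{1}{-9} = - \frac{1}{9} \approx -0.11111$)
$E z = \frac{2}{7} \left(- \frac{1}{9}\right) = - \frac{2}{63}$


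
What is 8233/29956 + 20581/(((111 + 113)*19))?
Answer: 162891021/31873184 ≈ 5.1106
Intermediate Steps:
8233/29956 + 20581/(((111 + 113)*19)) = 8233*(1/29956) + 20581/((224*19)) = 8233/29956 + 20581/4256 = 162891021/31873184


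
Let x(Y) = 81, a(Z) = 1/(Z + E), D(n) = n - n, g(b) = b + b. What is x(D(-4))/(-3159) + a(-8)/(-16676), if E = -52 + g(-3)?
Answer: -366859/14308008 ≈ -0.025640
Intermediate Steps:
g(b) = 2*b
D(n) = 0
E = -58 (E = -52 + 2*(-3) = -52 - 6 = -58)
a(Z) = 1/(-58 + Z) (a(Z) = 1/(Z - 58) = 1/(-58 + Z))
x(D(-4))/(-3159) + a(-8)/(-16676) = 81/(-3159) + 1/(-58 - 8*(-16676)) = 81*(-1/3159) - 1/16676/(-66) = -1/39 - 1/66*(-1/16676) = -1/39 + 1/1100616 = -366859/14308008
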